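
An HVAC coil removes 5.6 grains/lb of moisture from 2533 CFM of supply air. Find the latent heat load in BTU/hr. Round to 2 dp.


Q = 0.68 * 2533 * 5.6 = 9645.66 BTU/hr

9645.66 BTU/hr


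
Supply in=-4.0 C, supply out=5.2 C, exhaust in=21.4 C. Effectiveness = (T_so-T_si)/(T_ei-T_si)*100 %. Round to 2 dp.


eff = (5.2-(-4.0))/(21.4-(-4.0))*100 = 36.22 %

36.22 %


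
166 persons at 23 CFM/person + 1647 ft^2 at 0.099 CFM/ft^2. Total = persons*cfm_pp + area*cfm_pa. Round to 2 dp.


Total = 166*23 + 1647*0.099 = 3981.05 CFM

3981.05 CFM


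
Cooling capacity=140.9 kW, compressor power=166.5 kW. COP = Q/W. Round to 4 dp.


COP = 140.9 / 166.5 = 0.8462

0.8462


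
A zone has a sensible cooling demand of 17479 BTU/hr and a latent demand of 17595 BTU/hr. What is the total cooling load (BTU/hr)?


Qt = 17479 + 17595 = 35074 BTU/hr

35074 BTU/hr


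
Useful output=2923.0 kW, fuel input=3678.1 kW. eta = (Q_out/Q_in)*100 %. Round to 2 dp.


eta = (2923.0/3678.1)*100 = 79.47 %

79.47 %


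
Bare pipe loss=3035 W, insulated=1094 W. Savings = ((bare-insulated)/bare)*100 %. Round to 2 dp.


Savings = ((3035-1094)/3035)*100 = 63.95 %

63.95 %


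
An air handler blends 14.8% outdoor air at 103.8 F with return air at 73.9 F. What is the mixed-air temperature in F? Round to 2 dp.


T_mix = 73.9 + (14.8/100)*(103.8-73.9) = 78.33 F

78.33 F


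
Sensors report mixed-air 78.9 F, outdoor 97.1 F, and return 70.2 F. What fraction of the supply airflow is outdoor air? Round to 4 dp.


frac = (78.9 - 70.2) / (97.1 - 70.2) = 0.3234

0.3234


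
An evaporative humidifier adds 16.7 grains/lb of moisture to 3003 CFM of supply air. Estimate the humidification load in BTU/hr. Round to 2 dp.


Q = 0.68 * 3003 * 16.7 = 34102.07 BTU/hr

34102.07 BTU/hr


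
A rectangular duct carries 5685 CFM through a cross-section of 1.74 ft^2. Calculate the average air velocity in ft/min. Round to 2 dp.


V = 5685 / 1.74 = 3267.24 ft/min

3267.24 ft/min


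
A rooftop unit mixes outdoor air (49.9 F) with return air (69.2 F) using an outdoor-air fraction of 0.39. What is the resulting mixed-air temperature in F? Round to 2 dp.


T_mix = 0.39*49.9 + 0.61*69.2 = 61.67 F

61.67 F


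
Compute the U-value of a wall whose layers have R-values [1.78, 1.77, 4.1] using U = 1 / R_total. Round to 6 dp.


R_total = 1.78 + 1.77 + 4.1 = 7.65
U = 1/7.65 = 0.130719

0.130719


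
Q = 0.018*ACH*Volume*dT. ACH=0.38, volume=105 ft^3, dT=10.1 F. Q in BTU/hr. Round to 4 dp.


Q = 0.018 * 0.38 * 105 * 10.1 = 7.2538 BTU/hr

7.2538 BTU/hr


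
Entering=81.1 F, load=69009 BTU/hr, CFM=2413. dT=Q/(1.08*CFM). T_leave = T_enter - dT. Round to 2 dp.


dT = 69009/(1.08*2413) = 26.4804
T_leave = 81.1 - 26.4804 = 54.62 F

54.62 F


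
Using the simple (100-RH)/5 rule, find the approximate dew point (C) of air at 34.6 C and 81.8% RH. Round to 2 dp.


Td = 34.6 - (100-81.8)/5 = 30.96 C

30.96 C


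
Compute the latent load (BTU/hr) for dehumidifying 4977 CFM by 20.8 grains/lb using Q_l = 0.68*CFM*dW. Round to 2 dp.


Q = 0.68 * 4977 * 20.8 = 70394.69 BTU/hr

70394.69 BTU/hr


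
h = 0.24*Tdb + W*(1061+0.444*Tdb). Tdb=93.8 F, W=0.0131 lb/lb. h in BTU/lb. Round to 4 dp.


h = 0.24*93.8 + 0.0131*(1061+0.444*93.8) = 36.9567 BTU/lb

36.9567 BTU/lb


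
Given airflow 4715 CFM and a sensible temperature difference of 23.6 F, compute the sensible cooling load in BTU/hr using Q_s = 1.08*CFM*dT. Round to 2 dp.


Q = 1.08 * 4715 * 23.6 = 120175.92 BTU/hr

120175.92 BTU/hr


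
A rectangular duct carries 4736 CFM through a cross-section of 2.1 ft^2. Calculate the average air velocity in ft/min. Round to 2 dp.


V = 4736 / 2.1 = 2255.24 ft/min

2255.24 ft/min


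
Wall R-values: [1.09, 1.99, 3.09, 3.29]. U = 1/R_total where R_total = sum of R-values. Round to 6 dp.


R_total = 1.09 + 1.99 + 3.09 + 3.29 = 9.46
U = 1/9.46 = 0.105708

0.105708


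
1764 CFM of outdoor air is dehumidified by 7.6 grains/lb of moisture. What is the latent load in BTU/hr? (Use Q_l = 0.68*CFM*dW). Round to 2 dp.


Q = 0.68 * 1764 * 7.6 = 9116.35 BTU/hr

9116.35 BTU/hr


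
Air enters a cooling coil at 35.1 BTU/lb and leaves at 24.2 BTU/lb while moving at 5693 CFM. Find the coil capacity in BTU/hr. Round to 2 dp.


Q = 4.5 * 5693 * (35.1 - 24.2) = 279241.65 BTU/hr

279241.65 BTU/hr


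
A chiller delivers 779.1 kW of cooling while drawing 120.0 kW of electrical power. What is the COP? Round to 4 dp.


COP = 779.1 / 120.0 = 6.4925

6.4925


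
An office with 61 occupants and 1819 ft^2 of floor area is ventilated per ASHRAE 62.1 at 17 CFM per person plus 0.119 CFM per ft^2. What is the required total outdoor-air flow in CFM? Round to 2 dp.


Total = 61*17 + 1819*0.119 = 1253.46 CFM

1253.46 CFM


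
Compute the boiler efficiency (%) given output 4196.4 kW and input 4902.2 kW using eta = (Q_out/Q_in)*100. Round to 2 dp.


eta = (4196.4/4902.2)*100 = 85.60 %

85.60 %


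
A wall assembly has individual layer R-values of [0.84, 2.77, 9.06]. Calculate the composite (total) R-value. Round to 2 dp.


R_total = 0.84 + 2.77 + 9.06 = 12.67

12.67


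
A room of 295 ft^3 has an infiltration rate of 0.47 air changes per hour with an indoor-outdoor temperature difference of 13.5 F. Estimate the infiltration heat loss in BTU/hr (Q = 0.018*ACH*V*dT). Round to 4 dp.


Q = 0.018 * 0.47 * 295 * 13.5 = 33.6920 BTU/hr

33.6920 BTU/hr


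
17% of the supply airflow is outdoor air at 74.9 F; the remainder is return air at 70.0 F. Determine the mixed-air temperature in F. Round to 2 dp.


T_mix = 0.17*74.9 + 0.83*70.0 = 70.83 F

70.83 F


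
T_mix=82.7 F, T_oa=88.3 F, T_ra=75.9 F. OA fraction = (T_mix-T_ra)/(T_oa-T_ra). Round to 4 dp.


frac = (82.7 - 75.9) / (88.3 - 75.9) = 0.5484

0.5484


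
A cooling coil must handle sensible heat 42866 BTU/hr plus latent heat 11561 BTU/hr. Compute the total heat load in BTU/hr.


Qt = 42866 + 11561 = 54427 BTU/hr

54427 BTU/hr


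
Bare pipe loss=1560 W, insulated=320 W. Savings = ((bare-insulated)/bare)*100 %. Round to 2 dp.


Savings = ((1560-320)/1560)*100 = 79.49 %

79.49 %


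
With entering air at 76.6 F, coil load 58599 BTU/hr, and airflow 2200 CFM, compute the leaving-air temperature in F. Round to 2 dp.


dT = 58599/(1.08*2200) = 24.6629
T_leave = 76.6 - 24.6629 = 51.94 F

51.94 F


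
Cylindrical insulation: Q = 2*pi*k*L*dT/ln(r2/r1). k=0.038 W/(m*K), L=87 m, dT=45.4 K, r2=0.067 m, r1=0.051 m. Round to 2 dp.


Q = 2*pi*0.038*87*45.4/ln(0.067/0.051) = 3456.11 W

3456.11 W


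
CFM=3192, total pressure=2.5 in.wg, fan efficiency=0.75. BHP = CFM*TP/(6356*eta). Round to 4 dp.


BHP = 3192 * 2.5 / (6356 * 0.75) = 1.6740 hp

1.6740 hp


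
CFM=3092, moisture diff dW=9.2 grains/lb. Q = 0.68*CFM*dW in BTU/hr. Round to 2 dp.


Q = 0.68 * 3092 * 9.2 = 19343.55 BTU/hr

19343.55 BTU/hr


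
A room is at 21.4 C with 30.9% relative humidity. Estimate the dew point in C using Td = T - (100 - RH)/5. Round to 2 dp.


Td = 21.4 - (100-30.9)/5 = 7.58 C

7.58 C


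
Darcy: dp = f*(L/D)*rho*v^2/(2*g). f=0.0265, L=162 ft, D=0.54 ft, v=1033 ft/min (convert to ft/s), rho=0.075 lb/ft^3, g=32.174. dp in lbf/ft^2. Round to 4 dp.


v_fps = 1033/60 = 17.2167 ft/s
dp = 0.0265*(162/0.54)*0.075*17.2167^2/(2*32.174) = 2.7466 lbf/ft^2

2.7466 lbf/ft^2


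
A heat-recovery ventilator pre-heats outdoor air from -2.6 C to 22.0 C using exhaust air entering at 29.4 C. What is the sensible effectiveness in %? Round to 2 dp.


eff = (22.0-(-2.6))/(29.4-(-2.6))*100 = 76.88 %

76.88 %


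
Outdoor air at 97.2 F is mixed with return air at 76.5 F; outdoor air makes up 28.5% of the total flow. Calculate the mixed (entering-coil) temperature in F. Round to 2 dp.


T_mix = 76.5 + (28.5/100)*(97.2-76.5) = 82.40 F

82.40 F


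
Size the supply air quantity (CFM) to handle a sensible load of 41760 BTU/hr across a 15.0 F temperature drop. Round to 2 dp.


CFM = 41760 / (1.08 * 15.0) = 2577.78

2577.78 CFM


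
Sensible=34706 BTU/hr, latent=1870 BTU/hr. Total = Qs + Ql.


Qt = 34706 + 1870 = 36576 BTU/hr

36576 BTU/hr


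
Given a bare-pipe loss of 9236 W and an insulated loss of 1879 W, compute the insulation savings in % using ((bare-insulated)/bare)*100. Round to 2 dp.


Savings = ((9236-1879)/9236)*100 = 79.66 %

79.66 %


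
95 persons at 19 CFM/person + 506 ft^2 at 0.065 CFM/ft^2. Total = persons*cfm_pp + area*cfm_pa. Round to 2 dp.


Total = 95*19 + 506*0.065 = 1837.89 CFM

1837.89 CFM


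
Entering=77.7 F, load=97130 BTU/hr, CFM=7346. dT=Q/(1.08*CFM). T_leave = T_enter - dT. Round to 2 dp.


dT = 97130/(1.08*7346) = 12.2427
T_leave = 77.7 - 12.2427 = 65.46 F

65.46 F


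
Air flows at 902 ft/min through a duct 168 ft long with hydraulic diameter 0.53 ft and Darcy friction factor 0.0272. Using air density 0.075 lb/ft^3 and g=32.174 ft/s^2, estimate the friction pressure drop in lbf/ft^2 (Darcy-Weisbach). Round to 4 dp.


v_fps = 902/60 = 15.0333 ft/s
dp = 0.0272*(168/0.53)*0.075*15.0333^2/(2*32.174) = 2.2711 lbf/ft^2

2.2711 lbf/ft^2


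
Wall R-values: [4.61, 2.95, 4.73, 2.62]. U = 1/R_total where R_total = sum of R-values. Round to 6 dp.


R_total = 4.61 + 2.95 + 4.73 + 2.62 = 14.91
U = 1/14.91 = 0.067069

0.067069


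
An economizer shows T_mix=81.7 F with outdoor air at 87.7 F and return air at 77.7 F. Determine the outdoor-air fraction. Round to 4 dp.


frac = (81.7 - 77.7) / (87.7 - 77.7) = 0.4000

0.4000


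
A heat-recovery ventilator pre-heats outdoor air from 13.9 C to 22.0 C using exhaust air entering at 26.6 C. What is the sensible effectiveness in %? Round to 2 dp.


eff = (22.0-13.9)/(26.6-13.9)*100 = 63.78 %

63.78 %


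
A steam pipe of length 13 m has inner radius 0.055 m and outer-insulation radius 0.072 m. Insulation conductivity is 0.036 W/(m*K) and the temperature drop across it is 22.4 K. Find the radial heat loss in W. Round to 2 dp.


Q = 2*pi*0.036*13*22.4/ln(0.072/0.055) = 244.56 W

244.56 W


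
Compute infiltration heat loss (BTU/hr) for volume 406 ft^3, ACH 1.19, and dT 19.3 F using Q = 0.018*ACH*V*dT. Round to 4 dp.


Q = 0.018 * 1.19 * 406 * 19.3 = 167.8428 BTU/hr

167.8428 BTU/hr


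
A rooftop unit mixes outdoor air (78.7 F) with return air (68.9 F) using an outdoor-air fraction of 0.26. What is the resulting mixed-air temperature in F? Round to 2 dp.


T_mix = 0.26*78.7 + 0.74*68.9 = 71.45 F

71.45 F


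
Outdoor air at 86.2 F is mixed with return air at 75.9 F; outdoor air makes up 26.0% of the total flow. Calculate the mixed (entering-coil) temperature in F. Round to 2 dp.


T_mix = 75.9 + (26.0/100)*(86.2-75.9) = 78.58 F

78.58 F


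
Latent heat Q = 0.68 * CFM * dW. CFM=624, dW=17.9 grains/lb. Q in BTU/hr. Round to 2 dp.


Q = 0.68 * 624 * 17.9 = 7595.33 BTU/hr

7595.33 BTU/hr


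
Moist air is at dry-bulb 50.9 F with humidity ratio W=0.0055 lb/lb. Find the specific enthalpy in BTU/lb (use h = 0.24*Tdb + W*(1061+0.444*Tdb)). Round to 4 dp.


h = 0.24*50.9 + 0.0055*(1061+0.444*50.9) = 18.1758 BTU/lb

18.1758 BTU/lb


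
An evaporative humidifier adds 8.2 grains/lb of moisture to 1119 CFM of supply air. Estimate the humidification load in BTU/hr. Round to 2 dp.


Q = 0.68 * 1119 * 8.2 = 6239.54 BTU/hr

6239.54 BTU/hr


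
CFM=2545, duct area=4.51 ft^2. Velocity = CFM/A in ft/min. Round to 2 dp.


V = 2545 / 4.51 = 564.30 ft/min

564.30 ft/min


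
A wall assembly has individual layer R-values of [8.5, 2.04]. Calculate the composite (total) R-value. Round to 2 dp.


R_total = 8.5 + 2.04 = 10.54

10.54


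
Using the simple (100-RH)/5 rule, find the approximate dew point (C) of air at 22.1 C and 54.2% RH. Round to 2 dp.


Td = 22.1 - (100-54.2)/5 = 12.94 C

12.94 C


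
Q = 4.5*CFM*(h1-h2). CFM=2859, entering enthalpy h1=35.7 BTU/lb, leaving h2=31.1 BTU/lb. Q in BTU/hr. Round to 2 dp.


Q = 4.5 * 2859 * (35.7 - 31.1) = 59181.30 BTU/hr

59181.30 BTU/hr


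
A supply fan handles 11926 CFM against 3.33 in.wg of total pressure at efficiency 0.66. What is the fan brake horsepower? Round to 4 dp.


BHP = 11926 * 3.33 / (6356 * 0.66) = 9.4670 hp

9.4670 hp


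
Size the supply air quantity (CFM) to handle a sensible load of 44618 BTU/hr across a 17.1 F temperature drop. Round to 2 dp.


CFM = 44618 / (1.08 * 17.1) = 2415.96

2415.96 CFM


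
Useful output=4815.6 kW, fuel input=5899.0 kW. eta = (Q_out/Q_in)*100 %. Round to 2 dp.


eta = (4815.6/5899.0)*100 = 81.63 %

81.63 %


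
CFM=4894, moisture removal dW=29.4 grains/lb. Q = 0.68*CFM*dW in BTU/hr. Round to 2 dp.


Q = 0.68 * 4894 * 29.4 = 97840.85 BTU/hr

97840.85 BTU/hr


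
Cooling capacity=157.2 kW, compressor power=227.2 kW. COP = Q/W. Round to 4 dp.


COP = 157.2 / 227.2 = 0.6919

0.6919


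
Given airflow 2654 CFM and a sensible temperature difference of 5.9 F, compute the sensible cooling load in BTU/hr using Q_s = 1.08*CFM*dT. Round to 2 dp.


Q = 1.08 * 2654 * 5.9 = 16911.29 BTU/hr

16911.29 BTU/hr


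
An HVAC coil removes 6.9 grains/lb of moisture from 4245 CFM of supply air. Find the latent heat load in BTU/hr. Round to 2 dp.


Q = 0.68 * 4245 * 6.9 = 19917.54 BTU/hr

19917.54 BTU/hr


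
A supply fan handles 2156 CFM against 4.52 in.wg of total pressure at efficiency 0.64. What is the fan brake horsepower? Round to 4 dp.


BHP = 2156 * 4.52 / (6356 * 0.64) = 2.3956 hp

2.3956 hp


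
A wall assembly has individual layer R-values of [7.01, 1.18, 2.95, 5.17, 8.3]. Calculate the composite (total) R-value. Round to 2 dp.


R_total = 7.01 + 1.18 + 2.95 + 5.17 + 8.3 = 24.61

24.61


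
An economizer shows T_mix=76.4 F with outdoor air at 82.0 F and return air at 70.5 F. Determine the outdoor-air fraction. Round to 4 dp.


frac = (76.4 - 70.5) / (82.0 - 70.5) = 0.5130

0.5130


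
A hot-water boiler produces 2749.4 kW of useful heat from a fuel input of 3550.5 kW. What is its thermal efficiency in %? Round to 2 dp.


eta = (2749.4/3550.5)*100 = 77.44 %

77.44 %


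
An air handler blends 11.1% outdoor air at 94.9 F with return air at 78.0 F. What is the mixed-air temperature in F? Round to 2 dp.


T_mix = 78.0 + (11.1/100)*(94.9-78.0) = 79.88 F

79.88 F


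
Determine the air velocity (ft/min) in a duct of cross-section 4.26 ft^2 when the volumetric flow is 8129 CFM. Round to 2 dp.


V = 8129 / 4.26 = 1908.22 ft/min

1908.22 ft/min


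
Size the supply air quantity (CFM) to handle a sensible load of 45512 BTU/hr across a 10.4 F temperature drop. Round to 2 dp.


CFM = 45512 / (1.08 * 10.4) = 4051.99

4051.99 CFM


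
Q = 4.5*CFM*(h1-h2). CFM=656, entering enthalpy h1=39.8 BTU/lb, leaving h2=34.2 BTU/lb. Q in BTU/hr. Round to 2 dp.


Q = 4.5 * 656 * (39.8 - 34.2) = 16531.20 BTU/hr

16531.20 BTU/hr


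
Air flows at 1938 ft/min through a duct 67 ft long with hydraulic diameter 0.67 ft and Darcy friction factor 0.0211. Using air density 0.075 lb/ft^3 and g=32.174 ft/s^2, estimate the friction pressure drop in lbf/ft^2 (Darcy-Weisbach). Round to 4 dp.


v_fps = 1938/60 = 32.3 ft/s
dp = 0.0211*(67/0.67)*0.075*32.3^2/(2*32.174) = 2.5657 lbf/ft^2

2.5657 lbf/ft^2


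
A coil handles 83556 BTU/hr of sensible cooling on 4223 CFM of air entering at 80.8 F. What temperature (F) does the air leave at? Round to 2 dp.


dT = 83556/(1.08*4223) = 18.3203
T_leave = 80.8 - 18.3203 = 62.48 F

62.48 F


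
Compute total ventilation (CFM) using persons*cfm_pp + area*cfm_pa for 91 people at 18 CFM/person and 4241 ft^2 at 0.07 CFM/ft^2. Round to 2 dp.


Total = 91*18 + 4241*0.07 = 1934.87 CFM

1934.87 CFM


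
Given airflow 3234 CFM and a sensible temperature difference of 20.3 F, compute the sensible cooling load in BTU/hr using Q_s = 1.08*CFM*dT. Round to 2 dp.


Q = 1.08 * 3234 * 20.3 = 70902.22 BTU/hr

70902.22 BTU/hr


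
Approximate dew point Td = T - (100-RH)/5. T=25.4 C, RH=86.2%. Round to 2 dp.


Td = 25.4 - (100-86.2)/5 = 22.64 C

22.64 C


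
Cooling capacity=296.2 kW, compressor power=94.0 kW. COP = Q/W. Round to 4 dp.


COP = 296.2 / 94.0 = 3.1511

3.1511


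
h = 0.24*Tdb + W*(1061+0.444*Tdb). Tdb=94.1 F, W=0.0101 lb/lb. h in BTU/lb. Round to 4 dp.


h = 0.24*94.1 + 0.0101*(1061+0.444*94.1) = 33.7221 BTU/lb

33.7221 BTU/lb


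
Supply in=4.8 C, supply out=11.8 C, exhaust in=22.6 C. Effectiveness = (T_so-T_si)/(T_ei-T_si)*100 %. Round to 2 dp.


eff = (11.8-4.8)/(22.6-4.8)*100 = 39.33 %

39.33 %


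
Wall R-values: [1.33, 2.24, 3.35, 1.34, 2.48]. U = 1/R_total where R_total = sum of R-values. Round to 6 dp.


R_total = 1.33 + 2.24 + 3.35 + 1.34 + 2.48 = 10.74
U = 1/10.74 = 0.093110

0.093110


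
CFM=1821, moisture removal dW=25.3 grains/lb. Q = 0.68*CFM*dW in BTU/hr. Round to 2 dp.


Q = 0.68 * 1821 * 25.3 = 31328.48 BTU/hr

31328.48 BTU/hr


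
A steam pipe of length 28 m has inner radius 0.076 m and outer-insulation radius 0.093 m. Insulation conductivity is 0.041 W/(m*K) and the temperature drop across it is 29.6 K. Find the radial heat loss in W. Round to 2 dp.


Q = 2*pi*0.041*28*29.6/ln(0.093/0.076) = 1057.67 W

1057.67 W


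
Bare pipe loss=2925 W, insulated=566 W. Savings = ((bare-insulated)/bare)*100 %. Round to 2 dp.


Savings = ((2925-566)/2925)*100 = 80.65 %

80.65 %


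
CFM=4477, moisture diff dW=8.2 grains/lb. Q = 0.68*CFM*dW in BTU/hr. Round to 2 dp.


Q = 0.68 * 4477 * 8.2 = 24963.75 BTU/hr

24963.75 BTU/hr


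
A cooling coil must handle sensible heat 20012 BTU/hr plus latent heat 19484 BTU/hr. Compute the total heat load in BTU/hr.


Qt = 20012 + 19484 = 39496 BTU/hr

39496 BTU/hr


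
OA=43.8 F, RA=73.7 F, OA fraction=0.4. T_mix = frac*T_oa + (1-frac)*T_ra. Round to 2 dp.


T_mix = 0.4*43.8 + 0.6*73.7 = 61.74 F

61.74 F


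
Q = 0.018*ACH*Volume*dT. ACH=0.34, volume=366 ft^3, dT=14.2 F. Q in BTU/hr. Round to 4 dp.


Q = 0.018 * 0.34 * 366 * 14.2 = 31.8069 BTU/hr

31.8069 BTU/hr


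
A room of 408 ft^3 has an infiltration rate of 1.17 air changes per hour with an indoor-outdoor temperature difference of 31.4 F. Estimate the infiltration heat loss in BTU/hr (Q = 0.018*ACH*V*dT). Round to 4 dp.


Q = 0.018 * 1.17 * 408 * 31.4 = 269.8039 BTU/hr

269.8039 BTU/hr


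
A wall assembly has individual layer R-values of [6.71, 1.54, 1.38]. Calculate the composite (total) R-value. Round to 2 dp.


R_total = 6.71 + 1.54 + 1.38 = 9.63

9.63


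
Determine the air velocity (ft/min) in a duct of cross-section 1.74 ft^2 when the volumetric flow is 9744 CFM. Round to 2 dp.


V = 9744 / 1.74 = 5600.00 ft/min

5600.00 ft/min


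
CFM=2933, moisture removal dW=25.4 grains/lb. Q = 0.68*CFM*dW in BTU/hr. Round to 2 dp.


Q = 0.68 * 2933 * 25.4 = 50658.78 BTU/hr

50658.78 BTU/hr


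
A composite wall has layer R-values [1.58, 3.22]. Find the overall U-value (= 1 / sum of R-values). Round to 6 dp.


R_total = 1.58 + 3.22 = 4.80
U = 1/4.80 = 0.208333

0.208333


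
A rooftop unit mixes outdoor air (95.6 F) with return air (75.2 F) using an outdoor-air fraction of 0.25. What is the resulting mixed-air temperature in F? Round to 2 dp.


T_mix = 0.25*95.6 + 0.75*75.2 = 80.30 F

80.30 F


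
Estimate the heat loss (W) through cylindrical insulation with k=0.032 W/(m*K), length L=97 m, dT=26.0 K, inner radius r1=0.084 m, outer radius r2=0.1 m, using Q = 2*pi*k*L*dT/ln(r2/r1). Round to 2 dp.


Q = 2*pi*0.032*97*26.0/ln(0.1/0.084) = 2908.34 W

2908.34 W


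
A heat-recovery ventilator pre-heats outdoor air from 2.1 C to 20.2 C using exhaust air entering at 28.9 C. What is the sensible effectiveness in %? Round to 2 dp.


eff = (20.2-2.1)/(28.9-2.1)*100 = 67.54 %

67.54 %


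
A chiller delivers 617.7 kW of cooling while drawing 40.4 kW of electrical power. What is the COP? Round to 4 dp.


COP = 617.7 / 40.4 = 15.2896

15.2896


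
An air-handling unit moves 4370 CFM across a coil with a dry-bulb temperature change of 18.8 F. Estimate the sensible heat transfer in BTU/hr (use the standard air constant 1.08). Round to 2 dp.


Q = 1.08 * 4370 * 18.8 = 88728.48 BTU/hr

88728.48 BTU/hr


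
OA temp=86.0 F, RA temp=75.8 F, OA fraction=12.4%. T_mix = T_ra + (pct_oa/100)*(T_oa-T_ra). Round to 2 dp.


T_mix = 75.8 + (12.4/100)*(86.0-75.8) = 77.06 F

77.06 F


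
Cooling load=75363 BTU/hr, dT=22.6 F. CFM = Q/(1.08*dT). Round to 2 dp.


CFM = 75363 / (1.08 * 22.6) = 3087.64

3087.64 CFM


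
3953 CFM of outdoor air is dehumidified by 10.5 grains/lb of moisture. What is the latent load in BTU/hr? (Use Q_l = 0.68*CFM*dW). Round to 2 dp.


Q = 0.68 * 3953 * 10.5 = 28224.42 BTU/hr

28224.42 BTU/hr


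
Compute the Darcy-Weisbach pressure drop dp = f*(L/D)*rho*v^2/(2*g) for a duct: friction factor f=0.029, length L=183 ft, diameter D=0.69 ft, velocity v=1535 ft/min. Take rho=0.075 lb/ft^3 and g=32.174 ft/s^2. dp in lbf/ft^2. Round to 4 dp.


v_fps = 1535/60 = 25.5833 ft/s
dp = 0.029*(183/0.69)*0.075*25.5833^2/(2*32.174) = 5.8673 lbf/ft^2

5.8673 lbf/ft^2


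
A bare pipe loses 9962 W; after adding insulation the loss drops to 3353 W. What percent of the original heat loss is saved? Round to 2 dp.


Savings = ((9962-3353)/9962)*100 = 66.34 %

66.34 %


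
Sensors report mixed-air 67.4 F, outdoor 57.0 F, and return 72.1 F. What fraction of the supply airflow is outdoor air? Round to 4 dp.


frac = (67.4 - 72.1) / (57.0 - 72.1) = 0.3113

0.3113


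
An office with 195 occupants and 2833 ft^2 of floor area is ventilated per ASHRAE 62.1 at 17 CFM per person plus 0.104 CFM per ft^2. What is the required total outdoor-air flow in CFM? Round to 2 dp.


Total = 195*17 + 2833*0.104 = 3609.63 CFM

3609.63 CFM


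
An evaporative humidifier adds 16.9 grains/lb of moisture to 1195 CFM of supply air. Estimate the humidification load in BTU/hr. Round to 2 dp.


Q = 0.68 * 1195 * 16.9 = 13732.94 BTU/hr

13732.94 BTU/hr


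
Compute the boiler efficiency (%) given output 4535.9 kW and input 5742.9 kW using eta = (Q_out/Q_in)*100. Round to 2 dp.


eta = (4535.9/5742.9)*100 = 78.98 %

78.98 %


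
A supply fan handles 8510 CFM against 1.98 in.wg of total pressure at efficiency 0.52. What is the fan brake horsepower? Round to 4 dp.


BHP = 8510 * 1.98 / (6356 * 0.52) = 5.0981 hp

5.0981 hp


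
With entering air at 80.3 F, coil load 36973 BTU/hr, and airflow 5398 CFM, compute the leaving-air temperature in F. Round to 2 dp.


dT = 36973/(1.08*5398) = 6.3420
T_leave = 80.3 - 6.3420 = 73.96 F

73.96 F


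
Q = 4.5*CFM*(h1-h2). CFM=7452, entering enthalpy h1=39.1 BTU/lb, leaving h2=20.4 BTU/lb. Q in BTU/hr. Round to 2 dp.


Q = 4.5 * 7452 * (39.1 - 20.4) = 627085.80 BTU/hr

627085.80 BTU/hr


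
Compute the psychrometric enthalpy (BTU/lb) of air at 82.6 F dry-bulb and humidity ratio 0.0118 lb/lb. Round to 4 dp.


h = 0.24*82.6 + 0.0118*(1061+0.444*82.6) = 32.7766 BTU/lb

32.7766 BTU/lb


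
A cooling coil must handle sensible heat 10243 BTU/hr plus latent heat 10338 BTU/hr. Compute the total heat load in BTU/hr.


Qt = 10243 + 10338 = 20581 BTU/hr

20581 BTU/hr


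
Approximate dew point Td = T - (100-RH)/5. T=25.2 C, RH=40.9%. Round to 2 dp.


Td = 25.2 - (100-40.9)/5 = 13.38 C

13.38 C


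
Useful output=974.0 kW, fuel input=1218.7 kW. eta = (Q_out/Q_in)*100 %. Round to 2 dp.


eta = (974.0/1218.7)*100 = 79.92 %

79.92 %


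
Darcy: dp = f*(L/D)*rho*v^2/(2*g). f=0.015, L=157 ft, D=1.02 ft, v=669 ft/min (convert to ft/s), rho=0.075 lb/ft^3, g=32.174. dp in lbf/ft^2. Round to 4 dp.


v_fps = 669/60 = 11.15 ft/s
dp = 0.015*(157/1.02)*0.075*11.15^2/(2*32.174) = 0.3346 lbf/ft^2

0.3346 lbf/ft^2


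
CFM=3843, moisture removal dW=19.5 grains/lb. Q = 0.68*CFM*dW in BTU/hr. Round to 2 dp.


Q = 0.68 * 3843 * 19.5 = 50958.18 BTU/hr

50958.18 BTU/hr


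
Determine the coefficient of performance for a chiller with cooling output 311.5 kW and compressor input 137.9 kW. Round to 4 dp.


COP = 311.5 / 137.9 = 2.2589

2.2589


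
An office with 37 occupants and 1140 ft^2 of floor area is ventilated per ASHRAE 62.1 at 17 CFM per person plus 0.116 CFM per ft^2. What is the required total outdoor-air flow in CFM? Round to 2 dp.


Total = 37*17 + 1140*0.116 = 761.24 CFM

761.24 CFM


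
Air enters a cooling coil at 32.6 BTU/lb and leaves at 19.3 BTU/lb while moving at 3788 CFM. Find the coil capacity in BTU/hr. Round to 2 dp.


Q = 4.5 * 3788 * (32.6 - 19.3) = 226711.80 BTU/hr

226711.80 BTU/hr


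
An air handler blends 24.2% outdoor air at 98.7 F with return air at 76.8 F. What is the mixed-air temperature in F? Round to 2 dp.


T_mix = 76.8 + (24.2/100)*(98.7-76.8) = 82.10 F

82.10 F


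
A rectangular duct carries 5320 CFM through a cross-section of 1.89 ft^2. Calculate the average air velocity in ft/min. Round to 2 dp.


V = 5320 / 1.89 = 2814.81 ft/min

2814.81 ft/min


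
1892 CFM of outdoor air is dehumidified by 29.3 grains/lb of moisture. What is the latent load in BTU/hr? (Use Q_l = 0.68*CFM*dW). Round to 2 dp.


Q = 0.68 * 1892 * 29.3 = 37696.21 BTU/hr

37696.21 BTU/hr


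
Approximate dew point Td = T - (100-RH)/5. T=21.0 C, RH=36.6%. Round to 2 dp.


Td = 21.0 - (100-36.6)/5 = 8.32 C

8.32 C


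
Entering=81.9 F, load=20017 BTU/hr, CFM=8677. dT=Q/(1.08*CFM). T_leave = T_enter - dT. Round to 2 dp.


dT = 20017/(1.08*8677) = 2.1360
T_leave = 81.9 - 2.1360 = 79.76 F

79.76 F


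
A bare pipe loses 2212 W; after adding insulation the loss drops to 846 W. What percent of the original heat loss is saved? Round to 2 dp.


Savings = ((2212-846)/2212)*100 = 61.75 %

61.75 %


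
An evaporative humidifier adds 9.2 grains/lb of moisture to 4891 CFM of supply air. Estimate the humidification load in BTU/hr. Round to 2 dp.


Q = 0.68 * 4891 * 9.2 = 30598.10 BTU/hr

30598.10 BTU/hr


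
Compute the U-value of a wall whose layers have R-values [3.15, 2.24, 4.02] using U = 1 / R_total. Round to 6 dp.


R_total = 3.15 + 2.24 + 4.02 = 9.41
U = 1/9.41 = 0.106270

0.106270


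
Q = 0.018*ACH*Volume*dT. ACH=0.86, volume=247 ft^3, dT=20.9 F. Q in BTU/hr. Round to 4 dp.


Q = 0.018 * 0.86 * 247 * 20.9 = 79.9124 BTU/hr

79.9124 BTU/hr


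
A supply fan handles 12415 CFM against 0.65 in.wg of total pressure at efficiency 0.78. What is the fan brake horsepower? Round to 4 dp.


BHP = 12415 * 0.65 / (6356 * 0.78) = 1.6277 hp

1.6277 hp


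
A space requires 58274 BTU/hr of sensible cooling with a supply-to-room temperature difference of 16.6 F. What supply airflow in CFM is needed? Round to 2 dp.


CFM = 58274 / (1.08 * 16.6) = 3250.45

3250.45 CFM


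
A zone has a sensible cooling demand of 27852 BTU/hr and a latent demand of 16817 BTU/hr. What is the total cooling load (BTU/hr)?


Qt = 27852 + 16817 = 44669 BTU/hr

44669 BTU/hr


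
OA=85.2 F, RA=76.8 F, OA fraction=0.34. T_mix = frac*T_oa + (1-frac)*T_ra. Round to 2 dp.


T_mix = 0.34*85.2 + 0.66*76.8 = 79.66 F

79.66 F


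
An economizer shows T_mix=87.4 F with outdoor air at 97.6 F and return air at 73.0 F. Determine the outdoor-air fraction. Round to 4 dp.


frac = (87.4 - 73.0) / (97.6 - 73.0) = 0.5854

0.5854


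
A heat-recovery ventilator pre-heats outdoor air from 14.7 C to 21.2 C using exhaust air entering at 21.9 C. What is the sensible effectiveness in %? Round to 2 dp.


eff = (21.2-14.7)/(21.9-14.7)*100 = 90.28 %

90.28 %


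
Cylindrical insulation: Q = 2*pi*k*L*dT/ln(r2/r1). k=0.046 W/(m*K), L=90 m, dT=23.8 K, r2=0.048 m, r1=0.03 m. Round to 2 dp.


Q = 2*pi*0.046*90*23.8/ln(0.048/0.03) = 1317.21 W

1317.21 W


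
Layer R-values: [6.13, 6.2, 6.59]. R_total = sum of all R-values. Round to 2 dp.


R_total = 6.13 + 6.2 + 6.59 = 18.92

18.92


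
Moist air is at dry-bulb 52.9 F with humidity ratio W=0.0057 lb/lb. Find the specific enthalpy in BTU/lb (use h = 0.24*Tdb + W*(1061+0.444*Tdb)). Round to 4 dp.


h = 0.24*52.9 + 0.0057*(1061+0.444*52.9) = 18.8776 BTU/lb

18.8776 BTU/lb


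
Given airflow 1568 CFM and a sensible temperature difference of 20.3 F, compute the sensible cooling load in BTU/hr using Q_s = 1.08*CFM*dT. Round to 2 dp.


Q = 1.08 * 1568 * 20.3 = 34376.83 BTU/hr

34376.83 BTU/hr


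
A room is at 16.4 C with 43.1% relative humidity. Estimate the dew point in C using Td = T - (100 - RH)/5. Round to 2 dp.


Td = 16.4 - (100-43.1)/5 = 5.02 C

5.02 C


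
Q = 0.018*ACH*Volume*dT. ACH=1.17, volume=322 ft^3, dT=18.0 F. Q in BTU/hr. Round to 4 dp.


Q = 0.018 * 1.17 * 322 * 18.0 = 122.0638 BTU/hr

122.0638 BTU/hr


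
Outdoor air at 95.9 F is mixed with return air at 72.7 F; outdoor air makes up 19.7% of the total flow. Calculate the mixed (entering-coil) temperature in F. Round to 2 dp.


T_mix = 72.7 + (19.7/100)*(95.9-72.7) = 77.27 F

77.27 F


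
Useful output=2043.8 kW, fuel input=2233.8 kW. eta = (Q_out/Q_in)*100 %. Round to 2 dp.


eta = (2043.8/2233.8)*100 = 91.49 %

91.49 %


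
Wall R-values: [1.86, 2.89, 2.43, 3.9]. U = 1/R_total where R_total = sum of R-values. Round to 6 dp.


R_total = 1.86 + 2.89 + 2.43 + 3.9 = 11.08
U = 1/11.08 = 0.090253

0.090253


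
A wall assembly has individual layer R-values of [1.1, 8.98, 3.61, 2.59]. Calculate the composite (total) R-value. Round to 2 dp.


R_total = 1.1 + 8.98 + 3.61 + 2.59 = 16.28

16.28


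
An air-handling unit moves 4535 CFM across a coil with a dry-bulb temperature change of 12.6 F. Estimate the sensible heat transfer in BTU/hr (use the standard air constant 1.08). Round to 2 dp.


Q = 1.08 * 4535 * 12.6 = 61712.28 BTU/hr

61712.28 BTU/hr


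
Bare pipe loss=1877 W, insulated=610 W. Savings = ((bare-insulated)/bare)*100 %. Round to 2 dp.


Savings = ((1877-610)/1877)*100 = 67.50 %

67.50 %


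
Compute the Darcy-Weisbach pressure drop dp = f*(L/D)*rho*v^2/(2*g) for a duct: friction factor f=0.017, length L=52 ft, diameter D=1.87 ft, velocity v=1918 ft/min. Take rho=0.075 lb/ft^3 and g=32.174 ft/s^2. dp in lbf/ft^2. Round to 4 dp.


v_fps = 1918/60 = 31.9667 ft/s
dp = 0.017*(52/1.87)*0.075*31.9667^2/(2*32.174) = 0.5630 lbf/ft^2

0.5630 lbf/ft^2


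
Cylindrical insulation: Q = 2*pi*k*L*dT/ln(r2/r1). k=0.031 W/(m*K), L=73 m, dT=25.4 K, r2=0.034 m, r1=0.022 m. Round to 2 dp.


Q = 2*pi*0.031*73*25.4/ln(0.034/0.022) = 829.64 W

829.64 W


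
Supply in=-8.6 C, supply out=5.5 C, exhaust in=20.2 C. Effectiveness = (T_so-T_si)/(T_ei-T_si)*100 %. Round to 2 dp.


eff = (5.5-(-8.6))/(20.2-(-8.6))*100 = 48.96 %

48.96 %


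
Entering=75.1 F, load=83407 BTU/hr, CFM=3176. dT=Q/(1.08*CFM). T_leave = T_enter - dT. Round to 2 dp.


dT = 83407/(1.08*3176) = 24.3163
T_leave = 75.1 - 24.3163 = 50.78 F

50.78 F


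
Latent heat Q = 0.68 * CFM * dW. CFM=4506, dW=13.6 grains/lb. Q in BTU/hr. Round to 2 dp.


Q = 0.68 * 4506 * 13.6 = 41671.49 BTU/hr

41671.49 BTU/hr


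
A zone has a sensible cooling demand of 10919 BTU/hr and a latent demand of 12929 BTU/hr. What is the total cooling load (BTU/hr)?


Qt = 10919 + 12929 = 23848 BTU/hr

23848 BTU/hr


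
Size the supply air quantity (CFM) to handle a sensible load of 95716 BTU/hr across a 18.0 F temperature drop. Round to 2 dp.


CFM = 95716 / (1.08 * 18.0) = 4923.66

4923.66 CFM


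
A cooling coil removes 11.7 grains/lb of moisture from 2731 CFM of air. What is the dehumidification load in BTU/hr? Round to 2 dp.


Q = 0.68 * 2731 * 11.7 = 21727.84 BTU/hr

21727.84 BTU/hr


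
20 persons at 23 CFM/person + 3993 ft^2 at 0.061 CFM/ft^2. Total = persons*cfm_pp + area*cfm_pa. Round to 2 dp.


Total = 20*23 + 3993*0.061 = 703.57 CFM

703.57 CFM


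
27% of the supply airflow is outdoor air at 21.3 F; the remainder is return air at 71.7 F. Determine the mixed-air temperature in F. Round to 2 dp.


T_mix = 0.27*21.3 + 0.73*71.7 = 58.09 F

58.09 F


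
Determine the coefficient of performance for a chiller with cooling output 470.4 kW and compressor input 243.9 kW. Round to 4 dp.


COP = 470.4 / 243.9 = 1.9287

1.9287


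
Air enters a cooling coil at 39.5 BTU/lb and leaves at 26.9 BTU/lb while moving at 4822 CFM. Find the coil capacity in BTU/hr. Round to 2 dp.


Q = 4.5 * 4822 * (39.5 - 26.9) = 273407.40 BTU/hr

273407.40 BTU/hr


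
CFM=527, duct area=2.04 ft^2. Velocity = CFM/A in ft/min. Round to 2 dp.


V = 527 / 2.04 = 258.33 ft/min

258.33 ft/min


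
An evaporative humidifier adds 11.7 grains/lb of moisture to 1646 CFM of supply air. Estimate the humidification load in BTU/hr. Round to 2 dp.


Q = 0.68 * 1646 * 11.7 = 13095.58 BTU/hr

13095.58 BTU/hr


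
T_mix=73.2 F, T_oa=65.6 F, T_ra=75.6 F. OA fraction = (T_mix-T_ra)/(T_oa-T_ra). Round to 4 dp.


frac = (73.2 - 75.6) / (65.6 - 75.6) = 0.2400

0.2400


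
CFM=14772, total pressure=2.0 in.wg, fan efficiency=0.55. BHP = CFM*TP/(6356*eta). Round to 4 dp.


BHP = 14772 * 2.0 / (6356 * 0.55) = 8.4513 hp

8.4513 hp


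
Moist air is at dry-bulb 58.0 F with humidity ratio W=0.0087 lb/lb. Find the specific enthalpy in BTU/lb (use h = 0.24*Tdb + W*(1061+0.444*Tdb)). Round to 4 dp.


h = 0.24*58.0 + 0.0087*(1061+0.444*58.0) = 23.3747 BTU/lb

23.3747 BTU/lb


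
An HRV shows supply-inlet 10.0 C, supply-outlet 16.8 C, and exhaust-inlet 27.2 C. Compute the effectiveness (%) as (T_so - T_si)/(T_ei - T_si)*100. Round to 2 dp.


eff = (16.8-10.0)/(27.2-10.0)*100 = 39.53 %

39.53 %


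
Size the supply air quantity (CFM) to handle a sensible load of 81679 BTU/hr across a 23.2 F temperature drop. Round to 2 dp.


CFM = 81679 / (1.08 * 23.2) = 3259.86

3259.86 CFM


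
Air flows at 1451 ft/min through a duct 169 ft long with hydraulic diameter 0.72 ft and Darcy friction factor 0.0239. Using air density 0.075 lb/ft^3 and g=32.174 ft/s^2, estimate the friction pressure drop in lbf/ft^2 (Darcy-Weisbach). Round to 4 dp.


v_fps = 1451/60 = 24.1833 ft/s
dp = 0.0239*(169/0.72)*0.075*24.1833^2/(2*32.174) = 3.8239 lbf/ft^2

3.8239 lbf/ft^2


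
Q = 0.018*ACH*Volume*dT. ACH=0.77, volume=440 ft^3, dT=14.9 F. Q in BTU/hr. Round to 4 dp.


Q = 0.018 * 0.77 * 440 * 14.9 = 90.8662 BTU/hr

90.8662 BTU/hr


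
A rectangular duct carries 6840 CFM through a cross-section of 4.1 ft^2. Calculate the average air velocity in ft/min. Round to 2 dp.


V = 6840 / 4.1 = 1668.29 ft/min

1668.29 ft/min


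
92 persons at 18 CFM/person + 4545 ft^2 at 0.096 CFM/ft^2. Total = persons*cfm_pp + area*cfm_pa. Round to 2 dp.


Total = 92*18 + 4545*0.096 = 2092.32 CFM

2092.32 CFM


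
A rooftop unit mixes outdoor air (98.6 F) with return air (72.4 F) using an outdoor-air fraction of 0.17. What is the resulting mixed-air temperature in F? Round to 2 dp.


T_mix = 0.17*98.6 + 0.83*72.4 = 76.85 F

76.85 F


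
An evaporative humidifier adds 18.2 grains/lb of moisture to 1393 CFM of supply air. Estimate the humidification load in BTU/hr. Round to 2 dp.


Q = 0.68 * 1393 * 18.2 = 17239.77 BTU/hr

17239.77 BTU/hr


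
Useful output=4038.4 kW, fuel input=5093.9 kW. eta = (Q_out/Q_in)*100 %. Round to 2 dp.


eta = (4038.4/5093.9)*100 = 79.28 %

79.28 %


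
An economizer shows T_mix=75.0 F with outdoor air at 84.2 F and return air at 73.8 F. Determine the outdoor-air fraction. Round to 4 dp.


frac = (75.0 - 73.8) / (84.2 - 73.8) = 0.1154

0.1154


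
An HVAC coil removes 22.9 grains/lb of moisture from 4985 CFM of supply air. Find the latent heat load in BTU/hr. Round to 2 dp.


Q = 0.68 * 4985 * 22.9 = 77626.42 BTU/hr

77626.42 BTU/hr


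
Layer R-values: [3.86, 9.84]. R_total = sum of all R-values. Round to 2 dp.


R_total = 3.86 + 9.84 = 13.70

13.70


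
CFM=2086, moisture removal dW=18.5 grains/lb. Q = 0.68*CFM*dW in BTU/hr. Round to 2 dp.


Q = 0.68 * 2086 * 18.5 = 26241.88 BTU/hr

26241.88 BTU/hr


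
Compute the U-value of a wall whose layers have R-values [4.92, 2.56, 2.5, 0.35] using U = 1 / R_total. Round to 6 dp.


R_total = 4.92 + 2.56 + 2.5 + 0.35 = 10.33
U = 1/10.33 = 0.096805

0.096805


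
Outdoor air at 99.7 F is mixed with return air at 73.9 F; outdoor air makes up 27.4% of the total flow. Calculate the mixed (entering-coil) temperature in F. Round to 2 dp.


T_mix = 73.9 + (27.4/100)*(99.7-73.9) = 80.97 F

80.97 F


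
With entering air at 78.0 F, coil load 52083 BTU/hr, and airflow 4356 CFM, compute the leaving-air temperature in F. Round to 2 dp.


dT = 52083/(1.08*4356) = 11.0709
T_leave = 78.0 - 11.0709 = 66.93 F

66.93 F


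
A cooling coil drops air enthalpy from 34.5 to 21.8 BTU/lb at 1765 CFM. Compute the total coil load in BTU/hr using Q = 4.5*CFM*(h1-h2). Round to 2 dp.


Q = 4.5 * 1765 * (34.5 - 21.8) = 100869.75 BTU/hr

100869.75 BTU/hr


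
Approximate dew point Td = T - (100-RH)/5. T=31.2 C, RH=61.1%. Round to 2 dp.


Td = 31.2 - (100-61.1)/5 = 23.42 C

23.42 C


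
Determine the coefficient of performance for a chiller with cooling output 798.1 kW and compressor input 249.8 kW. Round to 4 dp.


COP = 798.1 / 249.8 = 3.1950

3.1950


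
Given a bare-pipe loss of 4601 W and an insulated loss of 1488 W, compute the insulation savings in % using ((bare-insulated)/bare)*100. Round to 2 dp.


Savings = ((4601-1488)/4601)*100 = 67.66 %

67.66 %


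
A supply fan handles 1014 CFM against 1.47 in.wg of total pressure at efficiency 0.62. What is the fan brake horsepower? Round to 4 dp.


BHP = 1014 * 1.47 / (6356 * 0.62) = 0.3783 hp

0.3783 hp


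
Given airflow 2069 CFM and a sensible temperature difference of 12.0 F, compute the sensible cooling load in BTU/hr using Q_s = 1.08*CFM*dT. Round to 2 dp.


Q = 1.08 * 2069 * 12.0 = 26814.24 BTU/hr

26814.24 BTU/hr


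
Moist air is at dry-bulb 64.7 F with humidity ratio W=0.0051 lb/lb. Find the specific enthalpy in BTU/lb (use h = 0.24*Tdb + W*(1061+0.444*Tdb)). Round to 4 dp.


h = 0.24*64.7 + 0.0051*(1061+0.444*64.7) = 21.0856 BTU/lb

21.0856 BTU/lb


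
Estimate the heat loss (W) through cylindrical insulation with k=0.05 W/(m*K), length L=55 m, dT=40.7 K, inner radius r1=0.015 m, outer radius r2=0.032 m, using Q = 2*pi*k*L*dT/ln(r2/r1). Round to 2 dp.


Q = 2*pi*0.05*55*40.7/ln(0.032/0.015) = 928.15 W

928.15 W


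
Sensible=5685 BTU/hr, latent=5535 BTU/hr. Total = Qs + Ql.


Qt = 5685 + 5535 = 11220 BTU/hr

11220 BTU/hr


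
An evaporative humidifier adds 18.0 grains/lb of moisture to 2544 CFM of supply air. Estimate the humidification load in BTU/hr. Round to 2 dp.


Q = 0.68 * 2544 * 18.0 = 31138.56 BTU/hr

31138.56 BTU/hr


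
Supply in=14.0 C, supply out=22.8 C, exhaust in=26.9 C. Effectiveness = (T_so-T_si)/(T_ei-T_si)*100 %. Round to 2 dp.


eff = (22.8-14.0)/(26.9-14.0)*100 = 68.22 %

68.22 %


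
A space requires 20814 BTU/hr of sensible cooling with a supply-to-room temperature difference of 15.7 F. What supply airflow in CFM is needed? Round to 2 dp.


CFM = 20814 / (1.08 * 15.7) = 1227.53

1227.53 CFM


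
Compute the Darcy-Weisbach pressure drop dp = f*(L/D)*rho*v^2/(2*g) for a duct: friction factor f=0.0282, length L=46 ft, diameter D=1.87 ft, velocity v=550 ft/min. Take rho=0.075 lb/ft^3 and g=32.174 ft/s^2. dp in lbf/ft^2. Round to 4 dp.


v_fps = 550/60 = 9.1667 ft/s
dp = 0.0282*(46/1.87)*0.075*9.1667^2/(2*32.174) = 0.0679 lbf/ft^2

0.0679 lbf/ft^2


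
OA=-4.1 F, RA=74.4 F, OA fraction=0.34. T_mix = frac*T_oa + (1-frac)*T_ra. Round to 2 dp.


T_mix = 0.34*(-4.1) + 0.66*74.4 = 47.71 F

47.71 F


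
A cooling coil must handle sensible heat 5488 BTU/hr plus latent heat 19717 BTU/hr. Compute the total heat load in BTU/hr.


Qt = 5488 + 19717 = 25205 BTU/hr

25205 BTU/hr
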